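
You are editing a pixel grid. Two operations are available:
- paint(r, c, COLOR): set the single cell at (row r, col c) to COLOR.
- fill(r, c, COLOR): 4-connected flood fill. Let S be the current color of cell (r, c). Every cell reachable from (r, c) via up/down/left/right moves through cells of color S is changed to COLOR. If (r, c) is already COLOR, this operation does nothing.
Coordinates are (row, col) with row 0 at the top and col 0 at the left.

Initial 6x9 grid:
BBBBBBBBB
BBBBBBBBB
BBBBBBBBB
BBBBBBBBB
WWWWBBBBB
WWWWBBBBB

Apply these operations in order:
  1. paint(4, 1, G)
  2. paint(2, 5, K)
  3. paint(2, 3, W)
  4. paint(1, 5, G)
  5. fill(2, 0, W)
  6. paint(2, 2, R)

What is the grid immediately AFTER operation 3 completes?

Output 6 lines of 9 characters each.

Answer: BBBBBBBBB
BBBBBBBBB
BBBWBKBBB
BBBBBBBBB
WGWWBBBBB
WWWWBBBBB

Derivation:
After op 1 paint(4,1,G):
BBBBBBBBB
BBBBBBBBB
BBBBBBBBB
BBBBBBBBB
WGWWBBBBB
WWWWBBBBB
After op 2 paint(2,5,K):
BBBBBBBBB
BBBBBBBBB
BBBBBKBBB
BBBBBBBBB
WGWWBBBBB
WWWWBBBBB
After op 3 paint(2,3,W):
BBBBBBBBB
BBBBBBBBB
BBBWBKBBB
BBBBBBBBB
WGWWBBBBB
WWWWBBBBB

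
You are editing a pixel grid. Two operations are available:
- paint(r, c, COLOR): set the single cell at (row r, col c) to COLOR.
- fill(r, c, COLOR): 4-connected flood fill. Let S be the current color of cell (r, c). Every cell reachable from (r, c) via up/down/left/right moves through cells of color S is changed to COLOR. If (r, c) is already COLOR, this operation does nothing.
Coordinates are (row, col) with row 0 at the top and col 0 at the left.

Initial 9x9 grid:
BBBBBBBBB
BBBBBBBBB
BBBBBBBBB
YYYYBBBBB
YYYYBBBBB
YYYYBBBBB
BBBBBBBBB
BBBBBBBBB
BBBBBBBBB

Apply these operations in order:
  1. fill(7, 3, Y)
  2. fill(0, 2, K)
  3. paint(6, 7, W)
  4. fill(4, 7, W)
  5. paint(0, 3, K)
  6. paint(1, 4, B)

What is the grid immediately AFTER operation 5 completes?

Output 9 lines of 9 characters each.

After op 1 fill(7,3,Y) [69 cells changed]:
YYYYYYYYY
YYYYYYYYY
YYYYYYYYY
YYYYYYYYY
YYYYYYYYY
YYYYYYYYY
YYYYYYYYY
YYYYYYYYY
YYYYYYYYY
After op 2 fill(0,2,K) [81 cells changed]:
KKKKKKKKK
KKKKKKKKK
KKKKKKKKK
KKKKKKKKK
KKKKKKKKK
KKKKKKKKK
KKKKKKKKK
KKKKKKKKK
KKKKKKKKK
After op 3 paint(6,7,W):
KKKKKKKKK
KKKKKKKKK
KKKKKKKKK
KKKKKKKKK
KKKKKKKKK
KKKKKKKKK
KKKKKKKWK
KKKKKKKKK
KKKKKKKKK
After op 4 fill(4,7,W) [80 cells changed]:
WWWWWWWWW
WWWWWWWWW
WWWWWWWWW
WWWWWWWWW
WWWWWWWWW
WWWWWWWWW
WWWWWWWWW
WWWWWWWWW
WWWWWWWWW
After op 5 paint(0,3,K):
WWWKWWWWW
WWWWWWWWW
WWWWWWWWW
WWWWWWWWW
WWWWWWWWW
WWWWWWWWW
WWWWWWWWW
WWWWWWWWW
WWWWWWWWW

Answer: WWWKWWWWW
WWWWWWWWW
WWWWWWWWW
WWWWWWWWW
WWWWWWWWW
WWWWWWWWW
WWWWWWWWW
WWWWWWWWW
WWWWWWWWW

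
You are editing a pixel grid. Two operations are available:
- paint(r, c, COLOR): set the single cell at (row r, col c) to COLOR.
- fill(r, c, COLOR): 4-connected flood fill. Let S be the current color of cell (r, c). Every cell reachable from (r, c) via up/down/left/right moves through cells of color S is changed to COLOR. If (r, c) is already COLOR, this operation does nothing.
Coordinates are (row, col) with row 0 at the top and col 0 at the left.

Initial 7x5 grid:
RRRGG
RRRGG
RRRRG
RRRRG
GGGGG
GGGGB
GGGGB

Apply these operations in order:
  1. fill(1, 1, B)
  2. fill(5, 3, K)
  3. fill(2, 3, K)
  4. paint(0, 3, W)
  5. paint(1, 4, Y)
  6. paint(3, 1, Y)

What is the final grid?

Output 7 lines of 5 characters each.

After op 1 fill(1,1,B) [14 cells changed]:
BBBGG
BBBGG
BBBBG
BBBBG
GGGGG
GGGGB
GGGGB
After op 2 fill(5,3,K) [19 cells changed]:
BBBKK
BBBKK
BBBBK
BBBBK
KKKKK
KKKKB
KKKKB
After op 3 fill(2,3,K) [14 cells changed]:
KKKKK
KKKKK
KKKKK
KKKKK
KKKKK
KKKKB
KKKKB
After op 4 paint(0,3,W):
KKKWK
KKKKK
KKKKK
KKKKK
KKKKK
KKKKB
KKKKB
After op 5 paint(1,4,Y):
KKKWK
KKKKY
KKKKK
KKKKK
KKKKK
KKKKB
KKKKB
After op 6 paint(3,1,Y):
KKKWK
KKKKY
KKKKK
KYKKK
KKKKK
KKKKB
KKKKB

Answer: KKKWK
KKKKY
KKKKK
KYKKK
KKKKK
KKKKB
KKKKB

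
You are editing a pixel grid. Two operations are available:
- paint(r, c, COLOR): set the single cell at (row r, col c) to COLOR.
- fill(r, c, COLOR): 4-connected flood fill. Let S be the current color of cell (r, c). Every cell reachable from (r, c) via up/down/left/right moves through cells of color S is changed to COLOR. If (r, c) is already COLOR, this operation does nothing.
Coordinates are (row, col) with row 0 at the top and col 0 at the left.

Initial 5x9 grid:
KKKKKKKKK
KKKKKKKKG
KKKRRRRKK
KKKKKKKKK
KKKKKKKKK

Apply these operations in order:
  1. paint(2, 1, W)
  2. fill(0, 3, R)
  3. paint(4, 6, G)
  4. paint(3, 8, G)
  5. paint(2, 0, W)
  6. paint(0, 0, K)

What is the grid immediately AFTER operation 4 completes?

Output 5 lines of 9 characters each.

After op 1 paint(2,1,W):
KKKKKKKKK
KKKKKKKKG
KWKRRRRKK
KKKKKKKKK
KKKKKKKKK
After op 2 fill(0,3,R) [39 cells changed]:
RRRRRRRRR
RRRRRRRRG
RWRRRRRRR
RRRRRRRRR
RRRRRRRRR
After op 3 paint(4,6,G):
RRRRRRRRR
RRRRRRRRG
RWRRRRRRR
RRRRRRRRR
RRRRRRGRR
After op 4 paint(3,8,G):
RRRRRRRRR
RRRRRRRRG
RWRRRRRRR
RRRRRRRRG
RRRRRRGRR

Answer: RRRRRRRRR
RRRRRRRRG
RWRRRRRRR
RRRRRRRRG
RRRRRRGRR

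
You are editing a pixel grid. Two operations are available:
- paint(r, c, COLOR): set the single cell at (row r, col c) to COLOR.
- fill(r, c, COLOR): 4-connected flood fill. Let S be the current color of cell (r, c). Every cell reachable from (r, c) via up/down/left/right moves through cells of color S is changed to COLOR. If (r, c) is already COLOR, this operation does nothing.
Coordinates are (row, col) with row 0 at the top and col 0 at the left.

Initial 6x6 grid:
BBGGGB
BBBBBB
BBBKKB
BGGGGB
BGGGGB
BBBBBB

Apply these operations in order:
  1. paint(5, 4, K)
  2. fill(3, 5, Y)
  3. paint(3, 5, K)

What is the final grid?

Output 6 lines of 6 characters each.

Answer: YYGGGY
YYYYYY
YYYKKY
YGGGGK
YGGGGY
YYYYKY

Derivation:
After op 1 paint(5,4,K):
BBGGGB
BBBBBB
BBBKKB
BGGGGB
BGGGGB
BBBBKB
After op 2 fill(3,5,Y) [22 cells changed]:
YYGGGY
YYYYYY
YYYKKY
YGGGGY
YGGGGY
YYYYKY
After op 3 paint(3,5,K):
YYGGGY
YYYYYY
YYYKKY
YGGGGK
YGGGGY
YYYYKY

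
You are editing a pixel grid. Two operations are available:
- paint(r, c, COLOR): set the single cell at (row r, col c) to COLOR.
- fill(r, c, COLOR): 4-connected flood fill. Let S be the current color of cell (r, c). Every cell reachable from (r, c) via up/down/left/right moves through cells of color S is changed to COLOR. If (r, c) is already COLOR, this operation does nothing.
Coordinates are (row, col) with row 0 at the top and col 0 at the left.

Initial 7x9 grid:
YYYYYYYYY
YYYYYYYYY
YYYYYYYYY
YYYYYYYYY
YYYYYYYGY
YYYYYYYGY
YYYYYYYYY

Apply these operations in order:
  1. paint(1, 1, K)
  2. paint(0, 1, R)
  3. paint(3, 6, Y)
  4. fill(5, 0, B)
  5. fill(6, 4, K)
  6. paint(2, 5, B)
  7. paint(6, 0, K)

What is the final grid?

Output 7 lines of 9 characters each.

After op 1 paint(1,1,K):
YYYYYYYYY
YKYYYYYYY
YYYYYYYYY
YYYYYYYYY
YYYYYYYGY
YYYYYYYGY
YYYYYYYYY
After op 2 paint(0,1,R):
YRYYYYYYY
YKYYYYYYY
YYYYYYYYY
YYYYYYYYY
YYYYYYYGY
YYYYYYYGY
YYYYYYYYY
After op 3 paint(3,6,Y):
YRYYYYYYY
YKYYYYYYY
YYYYYYYYY
YYYYYYYYY
YYYYYYYGY
YYYYYYYGY
YYYYYYYYY
After op 4 fill(5,0,B) [59 cells changed]:
BRBBBBBBB
BKBBBBBBB
BBBBBBBBB
BBBBBBBBB
BBBBBBBGB
BBBBBBBGB
BBBBBBBBB
After op 5 fill(6,4,K) [59 cells changed]:
KRKKKKKKK
KKKKKKKKK
KKKKKKKKK
KKKKKKKKK
KKKKKKKGK
KKKKKKKGK
KKKKKKKKK
After op 6 paint(2,5,B):
KRKKKKKKK
KKKKKKKKK
KKKKKBKKK
KKKKKKKKK
KKKKKKKGK
KKKKKKKGK
KKKKKKKKK
After op 7 paint(6,0,K):
KRKKKKKKK
KKKKKKKKK
KKKKKBKKK
KKKKKKKKK
KKKKKKKGK
KKKKKKKGK
KKKKKKKKK

Answer: KRKKKKKKK
KKKKKKKKK
KKKKKBKKK
KKKKKKKKK
KKKKKKKGK
KKKKKKKGK
KKKKKKKKK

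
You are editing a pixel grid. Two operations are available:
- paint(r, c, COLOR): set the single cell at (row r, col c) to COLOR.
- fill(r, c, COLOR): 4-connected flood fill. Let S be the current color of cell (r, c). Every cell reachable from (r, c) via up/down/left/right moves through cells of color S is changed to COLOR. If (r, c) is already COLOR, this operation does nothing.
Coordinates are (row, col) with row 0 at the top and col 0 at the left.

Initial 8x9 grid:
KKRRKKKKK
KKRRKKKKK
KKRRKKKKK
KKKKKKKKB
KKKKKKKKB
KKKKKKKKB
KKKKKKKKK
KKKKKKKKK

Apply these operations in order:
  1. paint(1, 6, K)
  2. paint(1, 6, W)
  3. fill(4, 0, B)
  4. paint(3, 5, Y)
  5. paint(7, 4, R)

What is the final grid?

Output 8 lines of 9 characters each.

Answer: BBRRBBBBB
BBRRBBWBB
BBRRBBBBB
BBBBBYBBB
BBBBBBBBB
BBBBBBBBB
BBBBBBBBB
BBBBRBBBB

Derivation:
After op 1 paint(1,6,K):
KKRRKKKKK
KKRRKKKKK
KKRRKKKKK
KKKKKKKKB
KKKKKKKKB
KKKKKKKKB
KKKKKKKKK
KKKKKKKKK
After op 2 paint(1,6,W):
KKRRKKKKK
KKRRKKWKK
KKRRKKKKK
KKKKKKKKB
KKKKKKKKB
KKKKKKKKB
KKKKKKKKK
KKKKKKKKK
After op 3 fill(4,0,B) [62 cells changed]:
BBRRBBBBB
BBRRBBWBB
BBRRBBBBB
BBBBBBBBB
BBBBBBBBB
BBBBBBBBB
BBBBBBBBB
BBBBBBBBB
After op 4 paint(3,5,Y):
BBRRBBBBB
BBRRBBWBB
BBRRBBBBB
BBBBBYBBB
BBBBBBBBB
BBBBBBBBB
BBBBBBBBB
BBBBBBBBB
After op 5 paint(7,4,R):
BBRRBBBBB
BBRRBBWBB
BBRRBBBBB
BBBBBYBBB
BBBBBBBBB
BBBBBBBBB
BBBBBBBBB
BBBBRBBBB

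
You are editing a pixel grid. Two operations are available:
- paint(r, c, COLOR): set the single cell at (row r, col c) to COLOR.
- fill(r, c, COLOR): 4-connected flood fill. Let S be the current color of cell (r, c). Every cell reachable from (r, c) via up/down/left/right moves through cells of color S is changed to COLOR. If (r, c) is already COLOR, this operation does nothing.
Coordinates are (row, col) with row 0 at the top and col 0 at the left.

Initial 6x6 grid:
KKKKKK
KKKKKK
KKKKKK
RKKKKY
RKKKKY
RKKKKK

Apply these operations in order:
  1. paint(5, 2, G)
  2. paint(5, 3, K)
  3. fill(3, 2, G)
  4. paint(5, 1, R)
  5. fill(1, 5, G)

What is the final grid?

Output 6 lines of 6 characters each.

After op 1 paint(5,2,G):
KKKKKK
KKKKKK
KKKKKK
RKKKKY
RKKKKY
RKGKKK
After op 2 paint(5,3,K):
KKKKKK
KKKKKK
KKKKKK
RKKKKY
RKKKKY
RKGKKK
After op 3 fill(3,2,G) [30 cells changed]:
GGGGGG
GGGGGG
GGGGGG
RGGGGY
RGGGGY
RGGGGG
After op 4 paint(5,1,R):
GGGGGG
GGGGGG
GGGGGG
RGGGGY
RGGGGY
RRGGGG
After op 5 fill(1,5,G) [0 cells changed]:
GGGGGG
GGGGGG
GGGGGG
RGGGGY
RGGGGY
RRGGGG

Answer: GGGGGG
GGGGGG
GGGGGG
RGGGGY
RGGGGY
RRGGGG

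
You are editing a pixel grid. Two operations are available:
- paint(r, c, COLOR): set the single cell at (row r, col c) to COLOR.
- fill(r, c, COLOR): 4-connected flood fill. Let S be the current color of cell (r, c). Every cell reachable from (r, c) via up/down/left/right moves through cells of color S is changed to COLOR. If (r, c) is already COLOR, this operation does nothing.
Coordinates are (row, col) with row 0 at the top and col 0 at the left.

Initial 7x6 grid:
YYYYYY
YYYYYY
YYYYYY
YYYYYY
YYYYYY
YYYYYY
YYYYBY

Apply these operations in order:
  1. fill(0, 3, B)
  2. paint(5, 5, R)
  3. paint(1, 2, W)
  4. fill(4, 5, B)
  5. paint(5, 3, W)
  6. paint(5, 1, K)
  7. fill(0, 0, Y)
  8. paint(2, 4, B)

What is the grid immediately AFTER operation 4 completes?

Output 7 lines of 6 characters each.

Answer: BBBBBB
BBWBBB
BBBBBB
BBBBBB
BBBBBB
BBBBBR
BBBBBB

Derivation:
After op 1 fill(0,3,B) [41 cells changed]:
BBBBBB
BBBBBB
BBBBBB
BBBBBB
BBBBBB
BBBBBB
BBBBBB
After op 2 paint(5,5,R):
BBBBBB
BBBBBB
BBBBBB
BBBBBB
BBBBBB
BBBBBR
BBBBBB
After op 3 paint(1,2,W):
BBBBBB
BBWBBB
BBBBBB
BBBBBB
BBBBBB
BBBBBR
BBBBBB
After op 4 fill(4,5,B) [0 cells changed]:
BBBBBB
BBWBBB
BBBBBB
BBBBBB
BBBBBB
BBBBBR
BBBBBB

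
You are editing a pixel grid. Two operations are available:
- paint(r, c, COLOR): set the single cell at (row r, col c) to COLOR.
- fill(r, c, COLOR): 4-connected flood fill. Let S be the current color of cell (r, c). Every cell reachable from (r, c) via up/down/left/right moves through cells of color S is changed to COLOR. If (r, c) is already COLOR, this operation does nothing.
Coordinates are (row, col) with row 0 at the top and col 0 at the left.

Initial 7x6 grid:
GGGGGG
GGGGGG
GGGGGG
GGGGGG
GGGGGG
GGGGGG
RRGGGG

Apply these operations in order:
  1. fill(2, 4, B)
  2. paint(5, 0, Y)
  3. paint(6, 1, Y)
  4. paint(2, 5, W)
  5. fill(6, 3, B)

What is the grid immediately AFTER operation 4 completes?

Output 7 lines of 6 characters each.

After op 1 fill(2,4,B) [40 cells changed]:
BBBBBB
BBBBBB
BBBBBB
BBBBBB
BBBBBB
BBBBBB
RRBBBB
After op 2 paint(5,0,Y):
BBBBBB
BBBBBB
BBBBBB
BBBBBB
BBBBBB
YBBBBB
RRBBBB
After op 3 paint(6,1,Y):
BBBBBB
BBBBBB
BBBBBB
BBBBBB
BBBBBB
YBBBBB
RYBBBB
After op 4 paint(2,5,W):
BBBBBB
BBBBBB
BBBBBW
BBBBBB
BBBBBB
YBBBBB
RYBBBB

Answer: BBBBBB
BBBBBB
BBBBBW
BBBBBB
BBBBBB
YBBBBB
RYBBBB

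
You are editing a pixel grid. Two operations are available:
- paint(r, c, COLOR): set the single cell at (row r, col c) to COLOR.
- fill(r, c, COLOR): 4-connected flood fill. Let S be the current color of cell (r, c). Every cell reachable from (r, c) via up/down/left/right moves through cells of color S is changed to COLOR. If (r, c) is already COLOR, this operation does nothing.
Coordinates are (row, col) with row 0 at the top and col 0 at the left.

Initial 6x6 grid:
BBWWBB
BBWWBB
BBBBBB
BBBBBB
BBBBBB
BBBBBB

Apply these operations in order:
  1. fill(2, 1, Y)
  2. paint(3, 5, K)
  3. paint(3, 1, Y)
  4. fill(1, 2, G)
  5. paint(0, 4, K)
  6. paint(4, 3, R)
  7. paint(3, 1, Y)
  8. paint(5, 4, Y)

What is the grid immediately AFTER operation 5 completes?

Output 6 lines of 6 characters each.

After op 1 fill(2,1,Y) [32 cells changed]:
YYWWYY
YYWWYY
YYYYYY
YYYYYY
YYYYYY
YYYYYY
After op 2 paint(3,5,K):
YYWWYY
YYWWYY
YYYYYY
YYYYYK
YYYYYY
YYYYYY
After op 3 paint(3,1,Y):
YYWWYY
YYWWYY
YYYYYY
YYYYYK
YYYYYY
YYYYYY
After op 4 fill(1,2,G) [4 cells changed]:
YYGGYY
YYGGYY
YYYYYY
YYYYYK
YYYYYY
YYYYYY
After op 5 paint(0,4,K):
YYGGKY
YYGGYY
YYYYYY
YYYYYK
YYYYYY
YYYYYY

Answer: YYGGKY
YYGGYY
YYYYYY
YYYYYK
YYYYYY
YYYYYY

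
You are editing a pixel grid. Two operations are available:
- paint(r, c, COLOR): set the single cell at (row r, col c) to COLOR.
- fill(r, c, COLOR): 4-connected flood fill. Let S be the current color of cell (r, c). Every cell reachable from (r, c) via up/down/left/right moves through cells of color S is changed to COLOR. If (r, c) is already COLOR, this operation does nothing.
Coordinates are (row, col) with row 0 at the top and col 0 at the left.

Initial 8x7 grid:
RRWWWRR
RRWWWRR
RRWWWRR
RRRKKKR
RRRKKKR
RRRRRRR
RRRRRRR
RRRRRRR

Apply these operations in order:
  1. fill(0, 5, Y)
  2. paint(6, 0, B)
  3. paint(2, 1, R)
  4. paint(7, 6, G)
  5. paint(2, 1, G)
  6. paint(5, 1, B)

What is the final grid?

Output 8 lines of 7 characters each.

Answer: YYWWWYY
YYWWWYY
YGWWWYY
YYYKKKY
YYYKKKY
YBYYYYY
BYYYYYY
YYYYYYG

Derivation:
After op 1 fill(0,5,Y) [41 cells changed]:
YYWWWYY
YYWWWYY
YYWWWYY
YYYKKKY
YYYKKKY
YYYYYYY
YYYYYYY
YYYYYYY
After op 2 paint(6,0,B):
YYWWWYY
YYWWWYY
YYWWWYY
YYYKKKY
YYYKKKY
YYYYYYY
BYYYYYY
YYYYYYY
After op 3 paint(2,1,R):
YYWWWYY
YYWWWYY
YRWWWYY
YYYKKKY
YYYKKKY
YYYYYYY
BYYYYYY
YYYYYYY
After op 4 paint(7,6,G):
YYWWWYY
YYWWWYY
YRWWWYY
YYYKKKY
YYYKKKY
YYYYYYY
BYYYYYY
YYYYYYG
After op 5 paint(2,1,G):
YYWWWYY
YYWWWYY
YGWWWYY
YYYKKKY
YYYKKKY
YYYYYYY
BYYYYYY
YYYYYYG
After op 6 paint(5,1,B):
YYWWWYY
YYWWWYY
YGWWWYY
YYYKKKY
YYYKKKY
YBYYYYY
BYYYYYY
YYYYYYG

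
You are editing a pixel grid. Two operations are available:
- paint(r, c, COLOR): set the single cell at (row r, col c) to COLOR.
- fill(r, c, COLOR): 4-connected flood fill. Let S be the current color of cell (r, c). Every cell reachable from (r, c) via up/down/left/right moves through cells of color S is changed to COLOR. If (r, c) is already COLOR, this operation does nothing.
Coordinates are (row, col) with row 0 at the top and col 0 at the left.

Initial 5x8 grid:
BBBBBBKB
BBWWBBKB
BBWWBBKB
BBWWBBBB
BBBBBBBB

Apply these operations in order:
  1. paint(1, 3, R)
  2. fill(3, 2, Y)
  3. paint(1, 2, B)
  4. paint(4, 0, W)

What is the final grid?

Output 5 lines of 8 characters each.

Answer: BBBBBBKB
BBBRBBKB
BBYYBBKB
BBYYBBBB
WBBBBBBB

Derivation:
After op 1 paint(1,3,R):
BBBBBBKB
BBWRBBKB
BBWWBBKB
BBWWBBBB
BBBBBBBB
After op 2 fill(3,2,Y) [5 cells changed]:
BBBBBBKB
BBYRBBKB
BBYYBBKB
BBYYBBBB
BBBBBBBB
After op 3 paint(1,2,B):
BBBBBBKB
BBBRBBKB
BBYYBBKB
BBYYBBBB
BBBBBBBB
After op 4 paint(4,0,W):
BBBBBBKB
BBBRBBKB
BBYYBBKB
BBYYBBBB
WBBBBBBB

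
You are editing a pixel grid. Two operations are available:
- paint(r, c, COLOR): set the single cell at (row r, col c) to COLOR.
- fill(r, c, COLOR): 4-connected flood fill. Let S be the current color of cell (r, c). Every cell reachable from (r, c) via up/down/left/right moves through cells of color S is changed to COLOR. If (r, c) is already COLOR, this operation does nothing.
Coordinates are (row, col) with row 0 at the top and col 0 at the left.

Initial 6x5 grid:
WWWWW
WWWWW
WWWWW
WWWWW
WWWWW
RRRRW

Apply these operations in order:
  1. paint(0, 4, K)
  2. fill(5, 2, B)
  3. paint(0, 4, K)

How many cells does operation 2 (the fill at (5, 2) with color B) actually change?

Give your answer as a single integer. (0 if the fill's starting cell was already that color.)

Answer: 4

Derivation:
After op 1 paint(0,4,K):
WWWWK
WWWWW
WWWWW
WWWWW
WWWWW
RRRRW
After op 2 fill(5,2,B) [4 cells changed]:
WWWWK
WWWWW
WWWWW
WWWWW
WWWWW
BBBBW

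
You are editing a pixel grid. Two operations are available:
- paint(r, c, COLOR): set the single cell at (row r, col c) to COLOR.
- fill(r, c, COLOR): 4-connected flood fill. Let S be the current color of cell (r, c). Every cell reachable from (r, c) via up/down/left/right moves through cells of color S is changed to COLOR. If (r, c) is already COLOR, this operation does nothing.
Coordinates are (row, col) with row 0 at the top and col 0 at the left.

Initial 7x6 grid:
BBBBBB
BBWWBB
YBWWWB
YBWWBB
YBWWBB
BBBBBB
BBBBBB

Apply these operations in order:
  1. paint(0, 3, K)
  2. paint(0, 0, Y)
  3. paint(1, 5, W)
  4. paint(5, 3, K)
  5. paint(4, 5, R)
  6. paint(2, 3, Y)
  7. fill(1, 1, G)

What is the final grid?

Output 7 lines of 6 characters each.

Answer: YGGKBB
GGWWBW
YGWYWG
YGWWGG
YGWWGR
GGGKGG
GGGGGG

Derivation:
After op 1 paint(0,3,K):
BBBKBB
BBWWBB
YBWWWB
YBWWBB
YBWWBB
BBBBBB
BBBBBB
After op 2 paint(0,0,Y):
YBBKBB
BBWWBB
YBWWWB
YBWWBB
YBWWBB
BBBBBB
BBBBBB
After op 3 paint(1,5,W):
YBBKBB
BBWWBW
YBWWWB
YBWWBB
YBWWBB
BBBBBB
BBBBBB
After op 4 paint(5,3,K):
YBBKBB
BBWWBW
YBWWWB
YBWWBB
YBWWBB
BBBKBB
BBBBBB
After op 5 paint(4,5,R):
YBBKBB
BBWWBW
YBWWWB
YBWWBB
YBWWBR
BBBKBB
BBBBBB
After op 6 paint(2,3,Y):
YBBKBB
BBWWBW
YBWYWB
YBWWBB
YBWWBR
BBBKBB
BBBBBB
After op 7 fill(1,1,G) [22 cells changed]:
YGGKBB
GGWWBW
YGWYWG
YGWWGG
YGWWGR
GGGKGG
GGGGGG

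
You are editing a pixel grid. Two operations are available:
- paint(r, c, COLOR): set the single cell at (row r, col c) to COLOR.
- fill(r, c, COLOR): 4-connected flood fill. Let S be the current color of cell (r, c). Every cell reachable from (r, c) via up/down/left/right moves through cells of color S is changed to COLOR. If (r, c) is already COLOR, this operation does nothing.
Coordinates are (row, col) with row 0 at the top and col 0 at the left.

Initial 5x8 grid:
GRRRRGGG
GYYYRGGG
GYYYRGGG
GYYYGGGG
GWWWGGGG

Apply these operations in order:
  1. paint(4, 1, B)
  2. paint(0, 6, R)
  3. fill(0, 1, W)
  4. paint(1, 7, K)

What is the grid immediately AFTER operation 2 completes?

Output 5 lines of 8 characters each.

After op 1 paint(4,1,B):
GRRRRGGG
GYYYRGGG
GYYYRGGG
GYYYGGGG
GBWWGGGG
After op 2 paint(0,6,R):
GRRRRGRG
GYYYRGGG
GYYYRGGG
GYYYGGGG
GBWWGGGG

Answer: GRRRRGRG
GYYYRGGG
GYYYRGGG
GYYYGGGG
GBWWGGGG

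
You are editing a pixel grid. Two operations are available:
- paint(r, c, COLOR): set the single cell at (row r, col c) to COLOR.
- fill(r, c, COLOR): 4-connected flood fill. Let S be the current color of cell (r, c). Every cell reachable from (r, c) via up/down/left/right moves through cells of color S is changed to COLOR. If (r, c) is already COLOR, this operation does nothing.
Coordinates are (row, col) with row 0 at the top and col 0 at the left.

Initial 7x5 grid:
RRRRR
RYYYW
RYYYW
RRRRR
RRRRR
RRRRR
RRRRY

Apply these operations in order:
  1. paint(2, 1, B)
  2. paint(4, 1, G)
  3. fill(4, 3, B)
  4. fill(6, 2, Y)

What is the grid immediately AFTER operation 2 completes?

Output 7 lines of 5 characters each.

Answer: RRRRR
RYYYW
RBYYW
RRRRR
RGRRR
RRRRR
RRRRY

Derivation:
After op 1 paint(2,1,B):
RRRRR
RYYYW
RBYYW
RRRRR
RRRRR
RRRRR
RRRRY
After op 2 paint(4,1,G):
RRRRR
RYYYW
RBYYW
RRRRR
RGRRR
RRRRR
RRRRY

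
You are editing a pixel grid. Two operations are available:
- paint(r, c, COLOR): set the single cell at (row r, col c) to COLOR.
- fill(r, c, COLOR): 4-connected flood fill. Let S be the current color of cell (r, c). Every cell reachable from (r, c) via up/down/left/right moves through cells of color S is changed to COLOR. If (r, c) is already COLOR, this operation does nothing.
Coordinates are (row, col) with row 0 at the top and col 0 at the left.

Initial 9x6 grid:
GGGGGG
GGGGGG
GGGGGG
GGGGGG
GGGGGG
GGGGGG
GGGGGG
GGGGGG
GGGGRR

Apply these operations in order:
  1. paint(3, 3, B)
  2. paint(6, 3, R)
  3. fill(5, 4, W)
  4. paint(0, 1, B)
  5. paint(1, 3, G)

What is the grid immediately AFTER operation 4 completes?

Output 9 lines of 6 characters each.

Answer: WBWWWW
WWWWWW
WWWWWW
WWWBWW
WWWWWW
WWWWWW
WWWRWW
WWWWWW
WWWWRR

Derivation:
After op 1 paint(3,3,B):
GGGGGG
GGGGGG
GGGGGG
GGGBGG
GGGGGG
GGGGGG
GGGGGG
GGGGGG
GGGGRR
After op 2 paint(6,3,R):
GGGGGG
GGGGGG
GGGGGG
GGGBGG
GGGGGG
GGGGGG
GGGRGG
GGGGGG
GGGGRR
After op 3 fill(5,4,W) [50 cells changed]:
WWWWWW
WWWWWW
WWWWWW
WWWBWW
WWWWWW
WWWWWW
WWWRWW
WWWWWW
WWWWRR
After op 4 paint(0,1,B):
WBWWWW
WWWWWW
WWWWWW
WWWBWW
WWWWWW
WWWWWW
WWWRWW
WWWWWW
WWWWRR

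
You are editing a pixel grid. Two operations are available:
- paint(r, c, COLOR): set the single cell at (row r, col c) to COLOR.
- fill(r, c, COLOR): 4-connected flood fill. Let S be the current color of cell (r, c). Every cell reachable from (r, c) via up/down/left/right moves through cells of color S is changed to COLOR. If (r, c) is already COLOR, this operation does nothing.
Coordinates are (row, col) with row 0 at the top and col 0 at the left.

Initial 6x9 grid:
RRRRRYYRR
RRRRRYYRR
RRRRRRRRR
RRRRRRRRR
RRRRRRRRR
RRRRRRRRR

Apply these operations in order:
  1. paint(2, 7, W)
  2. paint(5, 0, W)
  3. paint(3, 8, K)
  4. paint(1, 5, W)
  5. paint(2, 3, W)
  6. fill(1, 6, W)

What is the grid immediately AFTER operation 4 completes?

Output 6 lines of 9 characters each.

Answer: RRRRRYYRR
RRRRRWYRR
RRRRRRRWR
RRRRRRRRK
RRRRRRRRR
WRRRRRRRR

Derivation:
After op 1 paint(2,7,W):
RRRRRYYRR
RRRRRYYRR
RRRRRRRWR
RRRRRRRRR
RRRRRRRRR
RRRRRRRRR
After op 2 paint(5,0,W):
RRRRRYYRR
RRRRRYYRR
RRRRRRRWR
RRRRRRRRR
RRRRRRRRR
WRRRRRRRR
After op 3 paint(3,8,K):
RRRRRYYRR
RRRRRYYRR
RRRRRRRWR
RRRRRRRRK
RRRRRRRRR
WRRRRRRRR
After op 4 paint(1,5,W):
RRRRRYYRR
RRRRRWYRR
RRRRRRRWR
RRRRRRRRK
RRRRRRRRR
WRRRRRRRR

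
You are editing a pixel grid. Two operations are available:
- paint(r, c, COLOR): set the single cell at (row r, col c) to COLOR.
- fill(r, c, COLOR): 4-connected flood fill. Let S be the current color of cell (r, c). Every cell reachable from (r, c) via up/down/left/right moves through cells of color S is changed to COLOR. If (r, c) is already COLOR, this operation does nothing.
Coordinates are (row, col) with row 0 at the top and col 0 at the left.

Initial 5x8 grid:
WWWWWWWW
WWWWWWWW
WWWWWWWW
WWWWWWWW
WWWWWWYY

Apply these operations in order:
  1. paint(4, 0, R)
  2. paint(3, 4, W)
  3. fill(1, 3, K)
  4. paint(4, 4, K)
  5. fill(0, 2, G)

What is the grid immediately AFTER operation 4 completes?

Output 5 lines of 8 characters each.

Answer: KKKKKKKK
KKKKKKKK
KKKKKKKK
KKKKKKKK
RKKKKKYY

Derivation:
After op 1 paint(4,0,R):
WWWWWWWW
WWWWWWWW
WWWWWWWW
WWWWWWWW
RWWWWWYY
After op 2 paint(3,4,W):
WWWWWWWW
WWWWWWWW
WWWWWWWW
WWWWWWWW
RWWWWWYY
After op 3 fill(1,3,K) [37 cells changed]:
KKKKKKKK
KKKKKKKK
KKKKKKKK
KKKKKKKK
RKKKKKYY
After op 4 paint(4,4,K):
KKKKKKKK
KKKKKKKK
KKKKKKKK
KKKKKKKK
RKKKKKYY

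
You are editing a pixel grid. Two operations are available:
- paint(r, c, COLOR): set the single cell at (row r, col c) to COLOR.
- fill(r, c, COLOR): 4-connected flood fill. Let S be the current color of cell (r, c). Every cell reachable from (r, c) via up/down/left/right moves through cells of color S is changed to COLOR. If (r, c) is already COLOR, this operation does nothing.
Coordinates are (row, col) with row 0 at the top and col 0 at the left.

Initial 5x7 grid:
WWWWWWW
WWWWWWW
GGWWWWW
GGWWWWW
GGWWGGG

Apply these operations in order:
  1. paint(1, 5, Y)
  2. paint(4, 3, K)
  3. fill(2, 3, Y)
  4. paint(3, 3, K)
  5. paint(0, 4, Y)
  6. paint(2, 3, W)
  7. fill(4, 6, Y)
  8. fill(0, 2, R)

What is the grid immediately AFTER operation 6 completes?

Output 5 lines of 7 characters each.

Answer: YYYYYYY
YYYYYYY
GGYWYYY
GGYKYYY
GGYKGGG

Derivation:
After op 1 paint(1,5,Y):
WWWWWWW
WWWWWYW
GGWWWWW
GGWWWWW
GGWWGGG
After op 2 paint(4,3,K):
WWWWWWW
WWWWWYW
GGWWWWW
GGWWWWW
GGWKGGG
After op 3 fill(2,3,Y) [24 cells changed]:
YYYYYYY
YYYYYYY
GGYYYYY
GGYYYYY
GGYKGGG
After op 4 paint(3,3,K):
YYYYYYY
YYYYYYY
GGYYYYY
GGYKYYY
GGYKGGG
After op 5 paint(0,4,Y):
YYYYYYY
YYYYYYY
GGYYYYY
GGYKYYY
GGYKGGG
After op 6 paint(2,3,W):
YYYYYYY
YYYYYYY
GGYWYYY
GGYKYYY
GGYKGGG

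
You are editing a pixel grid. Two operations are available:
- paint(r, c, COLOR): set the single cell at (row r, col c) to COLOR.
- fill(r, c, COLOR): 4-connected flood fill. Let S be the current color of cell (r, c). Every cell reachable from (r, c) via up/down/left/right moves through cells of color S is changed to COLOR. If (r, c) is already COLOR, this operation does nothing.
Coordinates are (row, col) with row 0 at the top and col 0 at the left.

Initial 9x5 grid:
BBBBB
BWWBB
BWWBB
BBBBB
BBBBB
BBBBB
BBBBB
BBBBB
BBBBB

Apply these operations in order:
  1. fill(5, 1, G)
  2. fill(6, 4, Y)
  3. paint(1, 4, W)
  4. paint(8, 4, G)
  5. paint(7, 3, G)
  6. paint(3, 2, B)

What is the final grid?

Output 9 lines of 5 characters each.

After op 1 fill(5,1,G) [41 cells changed]:
GGGGG
GWWGG
GWWGG
GGGGG
GGGGG
GGGGG
GGGGG
GGGGG
GGGGG
After op 2 fill(6,4,Y) [41 cells changed]:
YYYYY
YWWYY
YWWYY
YYYYY
YYYYY
YYYYY
YYYYY
YYYYY
YYYYY
After op 3 paint(1,4,W):
YYYYY
YWWYW
YWWYY
YYYYY
YYYYY
YYYYY
YYYYY
YYYYY
YYYYY
After op 4 paint(8,4,G):
YYYYY
YWWYW
YWWYY
YYYYY
YYYYY
YYYYY
YYYYY
YYYYY
YYYYG
After op 5 paint(7,3,G):
YYYYY
YWWYW
YWWYY
YYYYY
YYYYY
YYYYY
YYYYY
YYYGY
YYYYG
After op 6 paint(3,2,B):
YYYYY
YWWYW
YWWYY
YYBYY
YYYYY
YYYYY
YYYYY
YYYGY
YYYYG

Answer: YYYYY
YWWYW
YWWYY
YYBYY
YYYYY
YYYYY
YYYYY
YYYGY
YYYYG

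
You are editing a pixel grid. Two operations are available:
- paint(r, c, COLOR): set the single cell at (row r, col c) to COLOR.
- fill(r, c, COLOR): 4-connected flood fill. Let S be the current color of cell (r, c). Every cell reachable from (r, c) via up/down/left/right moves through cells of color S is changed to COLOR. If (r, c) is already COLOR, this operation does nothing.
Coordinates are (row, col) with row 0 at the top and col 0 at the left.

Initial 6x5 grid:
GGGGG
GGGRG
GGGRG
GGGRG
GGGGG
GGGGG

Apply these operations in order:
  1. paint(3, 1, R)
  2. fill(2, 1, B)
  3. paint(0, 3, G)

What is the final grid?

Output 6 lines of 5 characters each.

Answer: BBBGB
BBBRB
BBBRB
BRBRB
BBBBB
BBBBB

Derivation:
After op 1 paint(3,1,R):
GGGGG
GGGRG
GGGRG
GRGRG
GGGGG
GGGGG
After op 2 fill(2,1,B) [26 cells changed]:
BBBBB
BBBRB
BBBRB
BRBRB
BBBBB
BBBBB
After op 3 paint(0,3,G):
BBBGB
BBBRB
BBBRB
BRBRB
BBBBB
BBBBB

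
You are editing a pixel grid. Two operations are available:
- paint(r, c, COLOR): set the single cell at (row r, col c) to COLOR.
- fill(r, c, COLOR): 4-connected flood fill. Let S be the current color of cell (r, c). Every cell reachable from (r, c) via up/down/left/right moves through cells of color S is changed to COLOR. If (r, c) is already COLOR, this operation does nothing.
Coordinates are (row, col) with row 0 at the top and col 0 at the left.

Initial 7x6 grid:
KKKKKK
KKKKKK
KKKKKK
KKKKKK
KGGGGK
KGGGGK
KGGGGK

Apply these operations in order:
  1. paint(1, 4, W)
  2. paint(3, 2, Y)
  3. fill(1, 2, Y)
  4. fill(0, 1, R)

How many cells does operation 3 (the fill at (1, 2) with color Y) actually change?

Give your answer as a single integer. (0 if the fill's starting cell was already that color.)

After op 1 paint(1,4,W):
KKKKKK
KKKKWK
KKKKKK
KKKKKK
KGGGGK
KGGGGK
KGGGGK
After op 2 paint(3,2,Y):
KKKKKK
KKKKWK
KKKKKK
KKYKKK
KGGGGK
KGGGGK
KGGGGK
After op 3 fill(1,2,Y) [28 cells changed]:
YYYYYY
YYYYWY
YYYYYY
YYYYYY
YGGGGY
YGGGGY
YGGGGY

Answer: 28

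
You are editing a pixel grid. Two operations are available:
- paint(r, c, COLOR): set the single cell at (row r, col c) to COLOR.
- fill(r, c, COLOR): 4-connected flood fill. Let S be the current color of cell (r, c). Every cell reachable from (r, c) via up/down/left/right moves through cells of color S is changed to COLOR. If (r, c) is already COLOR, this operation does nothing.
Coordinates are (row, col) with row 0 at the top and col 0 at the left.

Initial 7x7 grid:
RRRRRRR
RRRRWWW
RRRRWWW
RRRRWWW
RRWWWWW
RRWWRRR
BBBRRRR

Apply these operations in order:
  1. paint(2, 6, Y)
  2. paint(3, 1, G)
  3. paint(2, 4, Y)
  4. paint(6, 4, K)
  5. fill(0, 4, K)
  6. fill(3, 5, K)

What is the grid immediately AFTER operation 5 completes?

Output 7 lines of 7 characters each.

Answer: KKKKKKK
KKKKWWW
KKKKYWY
KGKKWWW
KKWWWWW
KKWWRRR
BBBRKRR

Derivation:
After op 1 paint(2,6,Y):
RRRRRRR
RRRRWWW
RRRRWWY
RRRRWWW
RRWWWWW
RRWWRRR
BBBRRRR
After op 2 paint(3,1,G):
RRRRRRR
RRRRWWW
RRRRWWY
RGRRWWW
RRWWWWW
RRWWRRR
BBBRRRR
After op 3 paint(2,4,Y):
RRRRRRR
RRRRWWW
RRRRYWY
RGRRWWW
RRWWWWW
RRWWRRR
BBBRRRR
After op 4 paint(6,4,K):
RRRRRRR
RRRRWWW
RRRRYWY
RGRRWWW
RRWWWWW
RRWWRRR
BBBRKRR
After op 5 fill(0,4,K) [22 cells changed]:
KKKKKKK
KKKKWWW
KKKKYWY
KGKKWWW
KKWWWWW
KKWWRRR
BBBRKRR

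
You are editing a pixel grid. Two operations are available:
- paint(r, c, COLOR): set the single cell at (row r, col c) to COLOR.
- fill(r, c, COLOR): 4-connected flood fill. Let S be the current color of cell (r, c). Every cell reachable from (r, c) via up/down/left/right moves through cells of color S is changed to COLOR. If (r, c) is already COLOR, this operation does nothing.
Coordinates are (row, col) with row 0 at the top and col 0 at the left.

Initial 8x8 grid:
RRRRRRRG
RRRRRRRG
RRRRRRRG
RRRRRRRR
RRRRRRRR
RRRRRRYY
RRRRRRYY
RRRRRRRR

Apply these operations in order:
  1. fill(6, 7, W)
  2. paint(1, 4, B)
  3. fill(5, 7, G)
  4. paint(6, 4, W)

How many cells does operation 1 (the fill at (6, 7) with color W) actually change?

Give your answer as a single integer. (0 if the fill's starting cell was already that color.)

After op 1 fill(6,7,W) [4 cells changed]:
RRRRRRRG
RRRRRRRG
RRRRRRRG
RRRRRRRR
RRRRRRRR
RRRRRRWW
RRRRRRWW
RRRRRRRR

Answer: 4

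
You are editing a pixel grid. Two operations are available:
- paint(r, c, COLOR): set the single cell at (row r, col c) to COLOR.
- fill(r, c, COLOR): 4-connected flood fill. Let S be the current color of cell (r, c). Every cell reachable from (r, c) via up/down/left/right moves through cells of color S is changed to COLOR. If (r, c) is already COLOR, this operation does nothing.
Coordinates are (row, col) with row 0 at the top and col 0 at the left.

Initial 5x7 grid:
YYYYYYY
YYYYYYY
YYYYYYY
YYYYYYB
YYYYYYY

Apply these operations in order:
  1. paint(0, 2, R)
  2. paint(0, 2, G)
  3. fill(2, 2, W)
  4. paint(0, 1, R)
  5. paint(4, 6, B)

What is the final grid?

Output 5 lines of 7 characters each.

After op 1 paint(0,2,R):
YYRYYYY
YYYYYYY
YYYYYYY
YYYYYYB
YYYYYYY
After op 2 paint(0,2,G):
YYGYYYY
YYYYYYY
YYYYYYY
YYYYYYB
YYYYYYY
After op 3 fill(2,2,W) [33 cells changed]:
WWGWWWW
WWWWWWW
WWWWWWW
WWWWWWB
WWWWWWW
After op 4 paint(0,1,R):
WRGWWWW
WWWWWWW
WWWWWWW
WWWWWWB
WWWWWWW
After op 5 paint(4,6,B):
WRGWWWW
WWWWWWW
WWWWWWW
WWWWWWB
WWWWWWB

Answer: WRGWWWW
WWWWWWW
WWWWWWW
WWWWWWB
WWWWWWB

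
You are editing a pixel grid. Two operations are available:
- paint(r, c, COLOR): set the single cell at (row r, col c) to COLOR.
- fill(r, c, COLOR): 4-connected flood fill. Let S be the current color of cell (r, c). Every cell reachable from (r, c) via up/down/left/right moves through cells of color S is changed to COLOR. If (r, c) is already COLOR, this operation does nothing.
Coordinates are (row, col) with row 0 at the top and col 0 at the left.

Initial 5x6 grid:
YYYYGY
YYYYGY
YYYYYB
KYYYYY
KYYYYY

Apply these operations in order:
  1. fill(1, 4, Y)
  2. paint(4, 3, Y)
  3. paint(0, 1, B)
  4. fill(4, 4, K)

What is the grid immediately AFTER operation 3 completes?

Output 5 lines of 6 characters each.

Answer: YBYYYY
YYYYYY
YYYYYB
KYYYYY
KYYYYY

Derivation:
After op 1 fill(1,4,Y) [2 cells changed]:
YYYYYY
YYYYYY
YYYYYB
KYYYYY
KYYYYY
After op 2 paint(4,3,Y):
YYYYYY
YYYYYY
YYYYYB
KYYYYY
KYYYYY
After op 3 paint(0,1,B):
YBYYYY
YYYYYY
YYYYYB
KYYYYY
KYYYYY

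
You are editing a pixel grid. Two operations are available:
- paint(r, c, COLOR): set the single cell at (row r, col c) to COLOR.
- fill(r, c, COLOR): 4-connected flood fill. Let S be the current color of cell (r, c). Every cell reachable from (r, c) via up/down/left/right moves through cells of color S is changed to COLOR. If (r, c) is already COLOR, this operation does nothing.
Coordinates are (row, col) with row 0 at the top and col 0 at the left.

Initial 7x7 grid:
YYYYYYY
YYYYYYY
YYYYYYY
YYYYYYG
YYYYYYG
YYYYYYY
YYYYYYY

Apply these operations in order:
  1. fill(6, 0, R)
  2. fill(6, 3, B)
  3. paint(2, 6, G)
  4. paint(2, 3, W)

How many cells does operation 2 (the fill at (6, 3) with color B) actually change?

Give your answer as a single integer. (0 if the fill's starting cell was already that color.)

After op 1 fill(6,0,R) [47 cells changed]:
RRRRRRR
RRRRRRR
RRRRRRR
RRRRRRG
RRRRRRG
RRRRRRR
RRRRRRR
After op 2 fill(6,3,B) [47 cells changed]:
BBBBBBB
BBBBBBB
BBBBBBB
BBBBBBG
BBBBBBG
BBBBBBB
BBBBBBB

Answer: 47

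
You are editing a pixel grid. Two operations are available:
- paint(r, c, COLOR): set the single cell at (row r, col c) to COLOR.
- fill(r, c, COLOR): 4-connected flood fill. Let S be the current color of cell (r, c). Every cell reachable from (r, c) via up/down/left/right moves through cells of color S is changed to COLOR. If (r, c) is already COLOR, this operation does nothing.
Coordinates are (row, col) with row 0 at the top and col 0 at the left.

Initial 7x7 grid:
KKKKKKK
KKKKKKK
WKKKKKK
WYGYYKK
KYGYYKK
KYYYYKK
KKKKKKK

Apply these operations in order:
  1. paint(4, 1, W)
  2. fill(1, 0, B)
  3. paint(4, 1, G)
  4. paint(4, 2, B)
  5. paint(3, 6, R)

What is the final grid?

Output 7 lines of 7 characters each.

After op 1 paint(4,1,W):
KKKKKKK
KKKKKKK
WKKKKKK
WYGYYKK
KWGYYKK
KYYYYKK
KKKKKKK
After op 2 fill(1,0,B) [35 cells changed]:
BBBBBBB
BBBBBBB
WBBBBBB
WYGYYBB
BWGYYBB
BYYYYBB
BBBBBBB
After op 3 paint(4,1,G):
BBBBBBB
BBBBBBB
WBBBBBB
WYGYYBB
BGGYYBB
BYYYYBB
BBBBBBB
After op 4 paint(4,2,B):
BBBBBBB
BBBBBBB
WBBBBBB
WYGYYBB
BGBYYBB
BYYYYBB
BBBBBBB
After op 5 paint(3,6,R):
BBBBBBB
BBBBBBB
WBBBBBB
WYGYYBR
BGBYYBB
BYYYYBB
BBBBBBB

Answer: BBBBBBB
BBBBBBB
WBBBBBB
WYGYYBR
BGBYYBB
BYYYYBB
BBBBBBB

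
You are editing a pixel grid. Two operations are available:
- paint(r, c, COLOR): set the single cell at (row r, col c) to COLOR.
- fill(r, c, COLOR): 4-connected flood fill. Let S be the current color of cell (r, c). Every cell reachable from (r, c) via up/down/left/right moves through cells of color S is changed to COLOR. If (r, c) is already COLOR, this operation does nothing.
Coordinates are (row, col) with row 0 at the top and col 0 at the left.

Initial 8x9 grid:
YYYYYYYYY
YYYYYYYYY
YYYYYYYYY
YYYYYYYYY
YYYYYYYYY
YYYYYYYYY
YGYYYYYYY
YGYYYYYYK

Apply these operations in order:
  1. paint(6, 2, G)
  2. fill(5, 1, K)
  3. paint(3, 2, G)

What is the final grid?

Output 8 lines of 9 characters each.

After op 1 paint(6,2,G):
YYYYYYYYY
YYYYYYYYY
YYYYYYYYY
YYYYYYYYY
YYYYYYYYY
YYYYYYYYY
YGGYYYYYY
YGYYYYYYK
After op 2 fill(5,1,K) [68 cells changed]:
KKKKKKKKK
KKKKKKKKK
KKKKKKKKK
KKKKKKKKK
KKKKKKKKK
KKKKKKKKK
KGGKKKKKK
KGKKKKKKK
After op 3 paint(3,2,G):
KKKKKKKKK
KKKKKKKKK
KKKKKKKKK
KKGKKKKKK
KKKKKKKKK
KKKKKKKKK
KGGKKKKKK
KGKKKKKKK

Answer: KKKKKKKKK
KKKKKKKKK
KKKKKKKKK
KKGKKKKKK
KKKKKKKKK
KKKKKKKKK
KGGKKKKKK
KGKKKKKKK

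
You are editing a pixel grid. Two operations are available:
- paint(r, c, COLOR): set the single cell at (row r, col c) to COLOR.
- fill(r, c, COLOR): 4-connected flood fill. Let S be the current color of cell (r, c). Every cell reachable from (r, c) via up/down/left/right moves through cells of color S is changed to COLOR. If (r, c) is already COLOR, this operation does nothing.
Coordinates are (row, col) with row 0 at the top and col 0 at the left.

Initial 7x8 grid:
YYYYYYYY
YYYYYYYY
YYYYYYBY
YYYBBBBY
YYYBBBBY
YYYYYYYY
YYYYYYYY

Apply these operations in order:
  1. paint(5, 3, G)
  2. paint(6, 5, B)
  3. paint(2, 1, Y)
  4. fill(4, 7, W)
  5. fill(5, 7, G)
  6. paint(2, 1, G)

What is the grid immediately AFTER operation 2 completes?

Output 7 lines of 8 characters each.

Answer: YYYYYYYY
YYYYYYYY
YYYYYYBY
YYYBBBBY
YYYBBBBY
YYYGYYYY
YYYYYBYY

Derivation:
After op 1 paint(5,3,G):
YYYYYYYY
YYYYYYYY
YYYYYYBY
YYYBBBBY
YYYBBBBY
YYYGYYYY
YYYYYYYY
After op 2 paint(6,5,B):
YYYYYYYY
YYYYYYYY
YYYYYYBY
YYYBBBBY
YYYBBBBY
YYYGYYYY
YYYYYBYY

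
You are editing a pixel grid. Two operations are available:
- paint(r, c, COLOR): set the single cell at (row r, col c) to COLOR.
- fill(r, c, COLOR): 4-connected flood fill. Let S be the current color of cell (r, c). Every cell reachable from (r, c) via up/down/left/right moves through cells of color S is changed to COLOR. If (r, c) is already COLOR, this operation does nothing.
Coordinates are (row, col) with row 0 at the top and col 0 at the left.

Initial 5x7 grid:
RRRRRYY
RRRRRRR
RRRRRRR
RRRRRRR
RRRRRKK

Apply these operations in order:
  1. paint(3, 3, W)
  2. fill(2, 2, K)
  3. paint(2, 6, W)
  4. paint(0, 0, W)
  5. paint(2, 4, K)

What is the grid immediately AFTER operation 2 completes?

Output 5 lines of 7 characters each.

After op 1 paint(3,3,W):
RRRRRYY
RRRRRRR
RRRRRRR
RRRWRRR
RRRRRKK
After op 2 fill(2,2,K) [30 cells changed]:
KKKKKYY
KKKKKKK
KKKKKKK
KKKWKKK
KKKKKKK

Answer: KKKKKYY
KKKKKKK
KKKKKKK
KKKWKKK
KKKKKKK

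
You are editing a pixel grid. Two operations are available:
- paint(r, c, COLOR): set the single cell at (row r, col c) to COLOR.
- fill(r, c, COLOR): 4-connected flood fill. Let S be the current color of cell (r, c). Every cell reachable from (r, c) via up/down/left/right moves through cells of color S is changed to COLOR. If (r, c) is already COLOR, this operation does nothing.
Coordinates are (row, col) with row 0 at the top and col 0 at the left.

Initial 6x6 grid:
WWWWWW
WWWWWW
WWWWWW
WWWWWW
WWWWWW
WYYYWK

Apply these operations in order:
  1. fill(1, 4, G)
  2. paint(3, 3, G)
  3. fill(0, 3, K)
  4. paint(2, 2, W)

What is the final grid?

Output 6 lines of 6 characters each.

After op 1 fill(1,4,G) [32 cells changed]:
GGGGGG
GGGGGG
GGGGGG
GGGGGG
GGGGGG
GYYYGK
After op 2 paint(3,3,G):
GGGGGG
GGGGGG
GGGGGG
GGGGGG
GGGGGG
GYYYGK
After op 3 fill(0,3,K) [32 cells changed]:
KKKKKK
KKKKKK
KKKKKK
KKKKKK
KKKKKK
KYYYKK
After op 4 paint(2,2,W):
KKKKKK
KKKKKK
KKWKKK
KKKKKK
KKKKKK
KYYYKK

Answer: KKKKKK
KKKKKK
KKWKKK
KKKKKK
KKKKKK
KYYYKK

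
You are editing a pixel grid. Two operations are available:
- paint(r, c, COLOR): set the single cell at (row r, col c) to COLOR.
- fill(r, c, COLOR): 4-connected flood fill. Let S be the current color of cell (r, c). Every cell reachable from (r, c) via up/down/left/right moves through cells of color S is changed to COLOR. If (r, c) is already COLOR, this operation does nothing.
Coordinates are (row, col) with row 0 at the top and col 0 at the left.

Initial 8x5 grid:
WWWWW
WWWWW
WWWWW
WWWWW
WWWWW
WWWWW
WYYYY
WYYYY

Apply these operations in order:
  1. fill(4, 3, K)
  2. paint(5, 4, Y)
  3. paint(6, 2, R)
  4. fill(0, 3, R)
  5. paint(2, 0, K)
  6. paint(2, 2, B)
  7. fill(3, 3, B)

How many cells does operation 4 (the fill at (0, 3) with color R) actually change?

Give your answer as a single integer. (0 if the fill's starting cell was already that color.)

Answer: 31

Derivation:
After op 1 fill(4,3,K) [32 cells changed]:
KKKKK
KKKKK
KKKKK
KKKKK
KKKKK
KKKKK
KYYYY
KYYYY
After op 2 paint(5,4,Y):
KKKKK
KKKKK
KKKKK
KKKKK
KKKKK
KKKKY
KYYYY
KYYYY
After op 3 paint(6,2,R):
KKKKK
KKKKK
KKKKK
KKKKK
KKKKK
KKKKY
KYRYY
KYYYY
After op 4 fill(0,3,R) [31 cells changed]:
RRRRR
RRRRR
RRRRR
RRRRR
RRRRR
RRRRY
RYRYY
RYYYY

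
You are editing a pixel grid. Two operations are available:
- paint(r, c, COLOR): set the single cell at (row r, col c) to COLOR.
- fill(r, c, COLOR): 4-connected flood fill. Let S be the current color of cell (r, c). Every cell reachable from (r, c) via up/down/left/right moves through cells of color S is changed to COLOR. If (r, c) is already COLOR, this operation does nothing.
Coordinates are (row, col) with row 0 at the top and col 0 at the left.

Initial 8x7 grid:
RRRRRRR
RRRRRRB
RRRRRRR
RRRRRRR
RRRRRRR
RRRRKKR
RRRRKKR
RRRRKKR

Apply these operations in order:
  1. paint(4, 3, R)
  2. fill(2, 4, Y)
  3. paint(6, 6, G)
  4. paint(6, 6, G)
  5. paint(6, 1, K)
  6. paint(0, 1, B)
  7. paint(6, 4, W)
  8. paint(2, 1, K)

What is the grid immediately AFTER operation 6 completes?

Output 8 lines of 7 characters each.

After op 1 paint(4,3,R):
RRRRRRR
RRRRRRB
RRRRRRR
RRRRRRR
RRRRRRR
RRRRKKR
RRRRKKR
RRRRKKR
After op 2 fill(2,4,Y) [49 cells changed]:
YYYYYYY
YYYYYYB
YYYYYYY
YYYYYYY
YYYYYYY
YYYYKKY
YYYYKKY
YYYYKKY
After op 3 paint(6,6,G):
YYYYYYY
YYYYYYB
YYYYYYY
YYYYYYY
YYYYYYY
YYYYKKY
YYYYKKG
YYYYKKY
After op 4 paint(6,6,G):
YYYYYYY
YYYYYYB
YYYYYYY
YYYYYYY
YYYYYYY
YYYYKKY
YYYYKKG
YYYYKKY
After op 5 paint(6,1,K):
YYYYYYY
YYYYYYB
YYYYYYY
YYYYYYY
YYYYYYY
YYYYKKY
YKYYKKG
YYYYKKY
After op 6 paint(0,1,B):
YBYYYYY
YYYYYYB
YYYYYYY
YYYYYYY
YYYYYYY
YYYYKKY
YKYYKKG
YYYYKKY

Answer: YBYYYYY
YYYYYYB
YYYYYYY
YYYYYYY
YYYYYYY
YYYYKKY
YKYYKKG
YYYYKKY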